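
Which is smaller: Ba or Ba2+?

Ba2+

Forming Ba2+ removes 2 electrons from Ba. Fewer electrons for the same nuclear charge means less shielding and a higher Z_eff on the remaining electrons, and for main-group metals the entire outer shell is lost.
A cation is smaller than its parent atom: Ba2+ < Ba.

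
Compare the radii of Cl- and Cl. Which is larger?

Cl-

Forming Cl- adds 1 electron to Cl. More electron–electron repulsion in the same shell, with unchanged nuclear charge, lets the cloud expand.
An anion is larger than its parent atom: Cl- > Cl.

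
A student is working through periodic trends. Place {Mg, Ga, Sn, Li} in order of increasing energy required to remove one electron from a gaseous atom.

Li, Ga, Sn, Mg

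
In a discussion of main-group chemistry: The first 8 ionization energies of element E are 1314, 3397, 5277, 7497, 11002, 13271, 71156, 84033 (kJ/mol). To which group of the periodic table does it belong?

Group 16

Look for the largest jump between consecutive ionization energies: IE7/IE6 ≈ 5.4, far larger than any earlier ratio.
That jump marks the point where a core electron is being removed. So the atom has 6 valence electrons.
A main-group element with 6 valence electrons is in group 16.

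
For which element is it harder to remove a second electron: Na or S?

After 1 electron has been removed, what remains? Na⁺ is the bare [Ne] core; S⁺ still has 5 valence electrons.
Pulling an electron out of a noble-gas core costs far more than removing a remaining valence electron, so Na sits at the high end of IE_2.
The numbers (kJ/mol): Na 4562, S 2252.
Overall IE_2 order: S < Na.

Na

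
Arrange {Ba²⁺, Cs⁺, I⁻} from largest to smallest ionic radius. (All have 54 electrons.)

I⁻ > Cs⁺ > Ba²⁺

All of these have 54 electrons, so size is governed by nuclear charge alone: the more protons, the stronger the pull on the same electron cloud, and the smaller the ion.
Nuclear charges: Ba²⁺ (Z=56), Cs⁺ (Z=55), I⁻ (Z=53).
Largest to smallest: I⁻ > Cs⁺ > Ba²⁺.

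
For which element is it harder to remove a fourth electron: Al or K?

Al

The fourth ionization energy removes an electron from the +3 ion. For each element: Al³⁺ is the bare [Ne] core; K³⁺ is already 2 electrons into the core.
All of these are removing an electron from a noble-gas core or deeper; the smaller core (lower principal quantum number) is held far more tightly, and within a period the higher nuclear charge binds the same core more tightly.
The numbers (kJ/mol): Al 11577, K 5877.
Overall IE_4 order: K < Al.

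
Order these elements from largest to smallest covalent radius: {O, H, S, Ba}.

Ba > S > O > H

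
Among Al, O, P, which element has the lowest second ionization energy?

Consider each +1 ion: Al⁺ still has 2 valence electrons; O⁺ still has 5 valence electrons; P⁺ still has 4 valence electrons.
All are still removing valence electrons, so compare the +1 ions as you would atoms: IE_2 generally rises across a period (higher Z_eff) and falls down a group (larger shell), subject to the usual subshell exceptions.
Valence configurations: Al⁺ [Ne]3s², O⁺ [He]2s²2p³, P⁺ [Ne]3s²3p².
The numbers (kJ/mol): Al 1817, O 3388, P 1907.
Putting it together, IE_2: Al < P < O.

Al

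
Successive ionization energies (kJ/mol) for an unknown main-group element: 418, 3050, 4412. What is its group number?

Look for the largest jump between consecutive ionization energies: IE2/IE1 ≈ 7.3, far larger than any earlier ratio.
That jump marks the point where a core electron is being removed. So the atom has 1 valence electron.
A main-group element with 1 valence electron is in group 1.

Group 1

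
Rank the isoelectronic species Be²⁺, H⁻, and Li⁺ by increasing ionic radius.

All of these have 2 electrons, so size is governed by nuclear charge alone: the more protons, the stronger the pull on the same electron cloud, and the smaller the ion.
Nuclear charges: Be²⁺ (Z=4), Li⁺ (Z=3), H⁻ (Z=1).
Smallest to largest: Be²⁺ < Li⁺ < H⁻.

Be²⁺, Li⁺, H⁻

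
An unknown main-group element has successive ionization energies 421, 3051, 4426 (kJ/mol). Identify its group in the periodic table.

Group 1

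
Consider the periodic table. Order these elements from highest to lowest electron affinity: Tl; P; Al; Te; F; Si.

F, Te, Si, P, Al, Tl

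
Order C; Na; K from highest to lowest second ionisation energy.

Na, K, C

The second ionization energy removes an electron from the +1 ion. For each element: C⁺ still has 3 valence electrons; Na⁺ is the bare [Ne] core; K⁺ is the bare [Ar] core.
Pulling an electron out of a noble-gas core costs far more than removing a remaining valence electron, so K and Na sit at the high end of IE_2.
Approximate IE_2 values (kJ/mol): C 2353, Na 4562, K 3052.
Hence IE_2: C < K < Na.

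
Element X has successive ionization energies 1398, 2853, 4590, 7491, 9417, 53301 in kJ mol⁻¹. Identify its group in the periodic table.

Look for the largest jump between consecutive ionization energies: IE6/IE5 ≈ 5.7, far larger than any earlier ratio.
That jump marks the point where a core electron is being removed. So the atom has 5 valence electrons.
A main-group element with 5 valence electrons is in group 15.

Group 15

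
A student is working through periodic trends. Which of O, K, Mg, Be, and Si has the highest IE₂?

O

IE_2 is the cost of taking one more electron from the +1 cation: O⁺ still has 5 valence electrons; K⁺ is the bare [Ar] core; Mg⁺ still has 1 valence electron; Be⁺ still has 1 valence electron; Si⁺ still has 3 valence electrons.
Usually core removal costs more than valence removal, but here the competition is close: a tightly held n=2 valence electron can cost more to remove than an n=3 core electron, so the actual values have to decide it.
Valence configurations: O⁺ [He]2s²2p³, Mg⁺ [Ne]3s¹, Be⁺ [He]2s¹, Si⁺ [Ne]3s²3p¹.
The numbers (kJ/mol): O 3388, K 3052, Mg 1451, Be 1757, Si 1577.
So the second ionization energies run Mg < Si < Be < K < O.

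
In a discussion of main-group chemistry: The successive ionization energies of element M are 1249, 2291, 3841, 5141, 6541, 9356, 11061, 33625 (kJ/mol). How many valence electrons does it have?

Look for the largest jump between consecutive ionization energies: IE8/IE7 ≈ 3.0, far larger than any earlier ratio.
That jump marks the point where a core electron is being removed. So the atom has 7 valence electrons.

7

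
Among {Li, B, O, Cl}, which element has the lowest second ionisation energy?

Cl

The second ionization energy removes an electron from the +1 ion. For each element: Li⁺ is the bare [He] core; B⁺ still has 2 valence electrons; O⁺ still has 5 valence electrons; Cl⁺ still has 6 valence electrons.
Core electrons are held far more tightly than valence electrons, so Li tops the IE_2 order.
Valence configurations: B⁺ [He]2s², O⁺ [He]2s²2p³, Cl⁺ [Ne]3s²3p⁴.
The numbers (kJ/mol): Li 7298, B 2427, O 3388, Cl 2298.
So the second ionization energies run Cl < B < O < Li.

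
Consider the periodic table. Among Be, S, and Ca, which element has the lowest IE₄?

S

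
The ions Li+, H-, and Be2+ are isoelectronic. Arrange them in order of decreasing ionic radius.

All of these have 2 electrons, so size is governed by nuclear charge alone: the more protons, the stronger the pull on the same electron cloud, and the smaller the ion.
Nuclear charges: Be2+ (Z=4), Li+ (Z=3), H- (Z=1).
Largest to smallest: H- > Li+ > Be2+.

H-, Li+, Be2+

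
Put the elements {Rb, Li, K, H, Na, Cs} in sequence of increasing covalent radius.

H, Li, Na, K, Rb, Cs

H is in period 1, group 1; Li is in period 2, group 1; Na is in period 3, group 1; K is in period 4, group 1; Rb is in period 5, group 1; Cs is in period 6, group 1.
Moving right in a period, electrons are added to the same shell under a stronger nuclear pull, so atoms get smaller; moving down, a new shell is opened and atoms get larger.
All are in group 1, so atomic radius increases down the group.
So from smallest to largest: H < Li < Na < K < Rb < Cs.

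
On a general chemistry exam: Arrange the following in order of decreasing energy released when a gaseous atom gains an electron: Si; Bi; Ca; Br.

Br > Si > Bi > Ca

Si is in period 3, group 14; Ca is in period 4, group 2; Br is in period 4, group 17; Bi is in period 6, group 15.
Electron affinity generally becomes more exothermic across a period toward the halogens and less exothermic down a group.
Here both period and group differ, so the two effects have to be weighed against each other.
Bi > Ca: the two effects oppose for this pair; the across-period effect wins (91 vs 2 kJ/mol).
Si > Bi: the two effects oppose for this pair; the down-group effect wins (134 vs 91 kJ/mol).
Br > Si: the two effects oppose for this pair; the across-period effect wins (325 vs 134 kJ/mol).
Tabulated electron affinity (kJ/mol): Si 134, Ca 2, Br 325, Bi 91.
So from highest to lowest: Br > Si > Bi > Ca.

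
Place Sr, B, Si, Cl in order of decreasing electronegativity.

Atoms toward the upper right of the periodic table pull bonding electrons most strongly.
Here both period and group differ, so the two effects have to be weighed against each other.
Si > Sr: both effects reinforce here, so Si is clearly the higher of the two.
B > Si: period and group pull opposite ways; the down-group shift dominates (2.04 vs 1.90).
Cl > B: the two effects oppose for this pair; the across-period effect wins (3.16 vs 2.04).
Approximate values (Pauling): B 2.04, Si 1.90, Cl 3.16, Sr 0.95.
So from highest to lowest: Cl > B > Si > Sr.

Cl, B, Si, Sr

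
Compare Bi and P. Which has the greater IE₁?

IE₁ increases left→right with effective nuclear charge and decreases top→bottom as the valence shell moves farther out.
All are in group 15, so first ionization energy increases up the group.
So P has the greater IE₁ (P > Bi).

P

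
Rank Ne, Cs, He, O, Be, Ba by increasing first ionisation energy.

Cs < Ba < Be < O < Ne < He

He is in period 1, group 18; Be is in period 2, group 2; O is in period 2, group 16; Ne is in period 2, group 18; Cs is in period 6, group 1; Ba is in period 6, group 2.
Removing the outermost electron gets harder across a period and easier down a group.
Neither a single period nor a single group — weigh both effects.
Ba > Cs: both are in period 6; the period trend gives Ba the larger value.
Be > Ba: Be sits above Ba in group 2, so the down-group effect alone puts Be higher.
O > Be: O lies to the right of Be in period 2, so the across-period effect alone puts O higher.
Ne > O: Ne lies to the right of O in period 2, so the across-period effect alone puts Ne higher.
He > Ne: He sits above Ne in group 18, so the down-group effect alone puts He higher.
For reference (kJ/mol): He 2372, Be 900, O 1314, Ne 2081, Cs 376, Ba 503.
So from lowest to highest: Cs < Ba < Be < O < Ne < He.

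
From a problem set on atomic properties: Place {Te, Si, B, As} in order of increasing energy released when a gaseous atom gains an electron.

Atoms with high Z_eff and room in the valence shell (especially the halogens) have the most exothermic electron affinities.
A diagonal step moves right (one effect) and down (the opposite effect) at once.
As > B: the two effects oppose for this pair; the across-period effect wins (78 vs 27 kJ/mol).
Si > As: the two effects oppose for this pair; the down-group effect wins (134 vs 78 kJ/mol).
Te > Si: the two effects oppose for this pair; the across-period effect wins (190 vs 134 kJ/mol).
For reference (kJ/mol): B 27, Si 134, As 78, Te 190.
So from lowest to highest: B < As < Si < Te.

B < As < Si < Te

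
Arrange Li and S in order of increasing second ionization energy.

The second ionization energy removes an electron from the +1 ion. For each element: Li⁺ is the bare [He] core; S⁺ still has 5 valence electrons.
Core electrons are held far more tightly than valence electrons, so Li tops the IE_2 order.
The numbers (kJ/mol): Li 7298, S 2252.
Overall IE_2 order: S < Li.

S < Li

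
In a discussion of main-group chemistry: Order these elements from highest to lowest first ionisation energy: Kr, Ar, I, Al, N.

Ar > N > Kr > I > Al

Across a period the outer electron is held more tightly (higher IE₁); down a group it sits in a higher shell, more shielded, and comes off more easily.
Neither a single period nor a single group — weigh both effects.
I > Al: the two effects oppose for this pair; the across-period effect wins (1008 vs 578 kJ/mol).
Kr > I: relative to I, both the across-period and down-group shifts push Kr's first ionization energy up.
N > Kr: the two effects oppose for this pair; the down-group effect wins (1402 vs 1351 kJ/mol).
Ar > N: the two effects oppose for this pair; the across-period effect wins (1521 vs 1402 kJ/mol).
Approximate values (kJ/mol): N 1402, Al 578, Ar 1521, Kr 1351, I 1008.
So from highest to lowest: Ar > N > Kr > I > Al.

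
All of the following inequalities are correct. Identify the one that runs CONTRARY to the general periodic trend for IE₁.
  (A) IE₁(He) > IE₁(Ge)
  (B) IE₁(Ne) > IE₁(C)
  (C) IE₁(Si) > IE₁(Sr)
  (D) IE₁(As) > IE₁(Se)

(D)

The general trend: IE₁ increases across a period and decreases down a group.
(A) He (period 1, group 18) vs Ge (period 4, group 14): the stated order agrees with the simple trend.
(B) Ne (period 2, group 18) vs C (period 2, group 14): the stated order agrees with the simple trend.
(C) Si (period 3, group 14) vs Sr (period 5, group 2): the stated order agrees with the simple trend.
(D) As (period 4, group 15) vs Se (period 4, group 16): the stated order contradicts the simple trend.
The exception is (D): Se (4p⁴) ionizes more easily than half-filled As (4p³).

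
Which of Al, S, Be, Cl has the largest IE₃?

Be

Consider each +2 ion: Al²⁺ still has 1 valence electron; S²⁺ still has 4 valence electrons; Be²⁺ is the bare [He] core; Cl²⁺ still has 5 valence electrons.
Pulling an electron out of a noble-gas core costs far more than removing a remaining valence electron, so Be sits at the high end of IE_3.
Valence configurations: Al²⁺ [Ne]3s¹, S²⁺ [Ne]3s²3p², Cl²⁺ [Ne]3s²3p³.
Approximate IE_3 values (kJ/mol): Al 2745, S 3357, Be 14849, Cl 3822.
Overall IE_3 order: Al < S < Cl < Be.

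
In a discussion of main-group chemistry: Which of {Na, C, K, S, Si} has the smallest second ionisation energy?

Si

After 1 electron has been removed, what remains? Na⁺ is the bare [Ne] core; C⁺ still has 3 valence electrons; K⁺ is the bare [Ar] core; S⁺ still has 5 valence electrons; Si⁺ still has 3 valence electrons.
Pulling an electron out of a noble-gas core costs far more than removing a remaining valence electron, so K and Na sit at the high end of IE_2.
Valence configurations: C⁺ [He]2s²2p¹, S⁺ [Ne]3s²3p³, Si⁺ [Ne]3s²3p¹.
The numbers (kJ/mol): Na 4562, C 2353, K 3052, S 2252, Si 1577.
Putting it together, IE_2: Si < S < C < K < Na.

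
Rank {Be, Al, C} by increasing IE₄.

After 3 electrons have been removed, what remains? Be³⁺ is already 1 electron into the core; Al³⁺ is the bare [Ne] core; C³⁺ still has 1 valence electron.
Core electrons are held far more tightly than valence electrons, so Al and Be top the IE_4 order.
The numbers (kJ/mol): Be 21007, Al 11577, C 6223.
Hence IE_4: C < Al < Be.

C < Al < Be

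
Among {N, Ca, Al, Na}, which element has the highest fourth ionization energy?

Al

After 3 electrons have been removed, what remains? N³⁺ still has 2 valence electrons; Ca³⁺ is already 1 electron into the core; Al³⁺ is the bare [Ne] core; Na³⁺ is already 2 electrons into the core.
Usually core removal costs more than valence removal, but here the competition is close: a tightly held n=2 valence electron can cost more to remove than an n=3 core electron, so the actual values have to decide it.
Tabulated IE_4 (kJ/mol): N 7475, Ca 6491, Al 11577, Na 9543.
Hence IE_4: Ca < N < Na < Al.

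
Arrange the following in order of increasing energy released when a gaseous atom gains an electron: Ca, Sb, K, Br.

Ca, K, Sb, Br

K is in period 4, group 1; Ca is in period 4, group 2; Br is in period 4, group 17; Sb is in period 5, group 15.
Atoms with high Z_eff and room in the valence shell (especially the halogens) have the most exothermic electron affinities.
Here both period and group differ, so the two effects have to be weighed against each other.
K > Ca: this pair runs against the simple trend — see the exception note.
Sb > K: period and group pull opposite ways; the across-period shift dominates (103 vs 48 kJ/mol).
Br > Sb: relative to Sb, both the across-period and down-group shifts push Br's electron affinity up.
Note the exception: K has a higher electron affinity than Ca, contrary to the simple trend — adding an electron to Ca (ns²) has to open a new, higher-energy np subshell, which is unfavourable.
Approximate values (kJ/mol): K 48, Ca 2, Br 325, Sb 103.
So from lowest to highest: Ca < K < Sb < Br.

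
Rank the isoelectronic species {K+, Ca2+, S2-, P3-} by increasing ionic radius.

All of these have 18 electrons, so size is governed by nuclear charge alone: the more protons, the stronger the pull on the same electron cloud, and the smaller the ion.
Nuclear charges: Ca2+ (Z=20), K+ (Z=19), S2- (Z=16), P3- (Z=15).
Smallest to largest: Ca2+ < K+ < S2- < P3-.

Ca2+ < K+ < S2- < P3-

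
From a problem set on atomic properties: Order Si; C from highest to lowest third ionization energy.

C, Si

After 2 electrons have been removed, what remains? Si²⁺ still has 2 valence electrons; C²⁺ still has 2 valence electrons.
All are still removing valence electrons, so compare the +2 ions as you would atoms: IE_3 generally rises across a period (higher Z_eff) and falls down a group (larger shell), subject to the usual subshell exceptions.
Valence configurations: Si²⁺ [Ne]3s², C²⁺ [He]2s².
The numbers (kJ/mol): Si 3232, C 4620.
Putting it together, IE_3: Si < C.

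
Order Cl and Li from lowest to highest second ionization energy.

Consider each +1 ion: Cl⁺ still has 6 valence electrons; Li⁺ is the bare [He] core.
Pulling an electron out of a noble-gas core costs far more than removing a remaining valence electron, so Li sits at the high end of IE_2.
Tabulated IE_2 (kJ/mol): Cl 2298, Li 7298.
So the second ionization energies run Cl < Li.

Cl < Li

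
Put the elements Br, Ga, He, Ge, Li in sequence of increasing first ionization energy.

He is in period 1, group 18; Li is in period 2, group 1; Ga is in period 4, group 13; Ge is in period 4, group 14; Br is in period 4, group 17.
Removing the outermost electron gets harder across a period and easier down a group.
Here both period and group differ, so the two effects have to be weighed against each other.
Ga > Li: the two effects oppose for this pair; the across-period effect wins (579 vs 520 kJ/mol).
Ge > Ga: Ge lies to the right of Ga in period 4, so the across-period effect alone puts Ge higher.
Br > Ge: Br lies to the right of Ge in period 4, so the across-period effect alone puts Br higher.
He > Br: relative to Br, both the across-period and down-group shifts push He's first ionization energy up.
For reference (kJ/mol): He 2372, Li 520, Ga 579, Ge 762, Br 1140.
So from lowest to highest: Li < Ga < Ge < Br < He.

Li, Ga, Ge, Br, He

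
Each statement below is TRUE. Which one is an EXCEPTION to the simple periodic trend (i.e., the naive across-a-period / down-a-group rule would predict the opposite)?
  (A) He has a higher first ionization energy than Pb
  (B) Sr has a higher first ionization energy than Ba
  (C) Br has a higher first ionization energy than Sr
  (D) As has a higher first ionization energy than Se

The general trend: first ionization energy increases across a period and decreases down a group.
(A) He (period 1, group 18) vs Pb (period 6, group 14): the stated order agrees with the simple trend.
(B) Sr (period 5, group 2) vs Ba (period 6, group 2): the stated order agrees with the simple trend.
(C) Br (period 4, group 17) vs Sr (period 5, group 2): the stated order agrees with the simple trend.
(D) As (period 4, group 15) vs Se (period 4, group 16): the stated order contradicts the simple trend.
The exception is (D): Se (4p⁴) ionizes more easily than half-filled As (4p³).

(D)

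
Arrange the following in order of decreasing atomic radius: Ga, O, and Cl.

Ga > Cl > O

O is in period 2, group 16; Cl is in period 3, group 17; Ga is in period 4, group 13.
Across a period the added protons contract the valence shell; down a group each new principal shell makes the atom larger.
Here both period and group differ, so the two effects have to be weighed against each other.
Cl > O: the two effects oppose for this pair; the down-group effect wins (99 vs 63 pm).
Ga > Cl: relative to Cl, both the across-period and down-group shifts push Ga's atomic radius up.
Approximate values (pm): O 63, Cl 99, Ga 124.
So from largest to smallest: Ga > Cl > O.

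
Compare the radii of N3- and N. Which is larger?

N3-

Forming N3- adds 3 electrons to N. More electron–electron repulsion in the same shell, with unchanged nuclear charge, lets the cloud expand.
An anion is larger than its parent atom: N3- > N.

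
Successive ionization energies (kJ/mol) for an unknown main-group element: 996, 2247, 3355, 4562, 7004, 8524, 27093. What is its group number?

Group 16

Look for the largest jump between consecutive ionization energies: IE7/IE6 ≈ 3.2, far larger than any earlier ratio.
That jump marks the point where a core electron is being removed. So the atom has 6 valence electrons.
A main-group element with 6 valence electrons is in group 16.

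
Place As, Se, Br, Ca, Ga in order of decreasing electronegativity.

Smaller atoms with higher effective nuclear charge are more electronegative.
All lie in period 4, so electronegativity increases left to right.
So from highest to lowest: Br > Se > As > Ga > Ca.

Br > Se > As > Ga > Ca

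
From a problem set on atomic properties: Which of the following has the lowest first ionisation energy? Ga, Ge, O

Ga

O is in period 2, group 16; Ga is in period 4, group 13; Ge is in period 4, group 14.
IE₁ increases left→right with effective nuclear charge and decreases top→bottom as the valence shell moves farther out.
These span different periods and groups, so the two trends combine.
Ge > Ga: Ge lies to the right of Ga in period 4, so the across-period effect alone puts Ge higher.
O > Ge: both effects reinforce here, so O is clearly the higher of the two.
For reference (kJ/mol): O 1314, Ga 579, Ge 762.
The lowest first ionisation energy among these belongs to Ga.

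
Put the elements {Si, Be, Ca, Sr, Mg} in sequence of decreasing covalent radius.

Sr > Ca > Mg > Si > Be

Be is in period 2, group 2; Mg is in period 3, group 2; Si is in period 3, group 14; Ca is in period 4, group 2; Sr is in period 5, group 2.
Radius decreases left→right (rising Z_eff, same n) and increases top→bottom (higher n).
These span different periods and groups, so the two trends combine.
Si > Be: period and group pull opposite ways; the down-group shift dominates (116 vs 102 pm).
Mg > Si: Mg lies to the left of Si in period 3, so the across-period effect alone puts Mg larger.
Ca > Mg: Ca sits below Mg in group 2, so the down-group effect alone puts Ca larger.
Sr > Ca: Sr sits below Ca in group 2, so the down-group effect alone puts Sr larger.
Tabulated atomic radius (pm): Be 102, Mg 139, Si 116, Ca 171, Sr 185.
So from largest to smallest: Sr > Ca > Mg > Si > Be.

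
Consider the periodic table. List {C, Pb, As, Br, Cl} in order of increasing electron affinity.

Pb < As < C < Br < Cl

C is in period 2, group 14; Cl is in period 3, group 17; As is in period 4, group 15; Br is in period 4, group 17; Pb is in period 6, group 14.
Atoms with high Z_eff and room in the valence shell (especially the halogens) have the most exothermic electron affinities.
Here both period and group differ, so the two effects have to be weighed against each other.
As > Pb: both effects reinforce here, so As is clearly the higher of the two.
C > As: period and group pull opposite ways; the down-group shift dominates (122 vs 78 kJ/mol).
Br > C: the two effects oppose for this pair; the across-period effect wins (325 vs 122 kJ/mol).
Cl > Br: Cl sits above Br in group 17, so the down-group effect alone puts Cl higher.
Tabulated electron affinity (kJ/mol): C 122, Cl 349, As 78, Br 325, Pb 35.
So from lowest to highest: Pb < As < C < Br < Cl.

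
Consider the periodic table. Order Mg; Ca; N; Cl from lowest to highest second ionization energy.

Ca < Mg < Cl < N

The second ionization energy removes an electron from the +1 ion. For each element: Mg⁺ still has 1 valence electron; Ca⁺ still has 1 valence electron; N⁺ still has 4 valence electrons; Cl⁺ still has 6 valence electrons.
All are still removing valence electrons, so compare the +1 ions as you would atoms: IE_2 generally rises across a period (higher Z_eff) and falls down a group (larger shell), subject to the usual subshell exceptions.
Valence configurations: Mg⁺ [Ne]3s¹, Ca⁺ [Ar]4s¹, N⁺ [He]2s²2p², Cl⁺ [Ne]3s²3p⁴.
The numbers (kJ/mol): Mg 1451, Ca 1145, N 2856, Cl 2298.
So the second ionization energies run Ca < Mg < Cl < N.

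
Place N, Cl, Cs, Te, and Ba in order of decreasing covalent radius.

Cs > Ba > Te > Cl > N

N is in period 2, group 15; Cl is in period 3, group 17; Te is in period 5, group 16; Cs is in period 6, group 1; Ba is in period 6, group 2.
Radius decreases left→right (rising Z_eff, same n) and increases top→bottom (higher n).
These span different periods and groups, so the two trends combine.
Cl > N: the two effects oppose for this pair; the down-group effect wins (99 vs 71 pm).
Te > Cl: relative to Cl, both the across-period and down-group shifts push Te's atomic radius up.
Ba > Te: relative to Te, both the across-period and down-group shifts push Ba's atomic radius up.
Cs > Ba: both are in period 6; the period trend gives Cs the larger value.
For reference (pm): N 71, Cl 99, Te 136, Cs 232, Ba 196.
So from largest to smallest: Cs > Ba > Te > Cl > N.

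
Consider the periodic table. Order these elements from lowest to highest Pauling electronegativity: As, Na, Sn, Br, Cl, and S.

Smaller atoms with higher effective nuclear charge are more electronegative.
These span different periods and groups, so the two trends combine.
Sn > Na: period and group pull opposite ways; the across-period shift dominates (1.96 vs 0.93).
As > Sn: relative to Sn, both the across-period and down-group shifts push As's electronegativity up.
S > As: both effects reinforce here, so S is clearly the higher of the two.
Br > S: the two effects oppose for this pair; the across-period effect wins (2.96 vs 2.58).
Cl > Br: Cl sits above Br in group 17, so the down-group effect alone puts Cl higher.
Tabulated electronegativity (Pauling): Na 0.93, S 2.58, Cl 3.16, As 2.18, Br 2.96, Sn 1.96.
So from lowest to highest: Na < Sn < As < S < Br < Cl.

Na < Sn < As < S < Br < Cl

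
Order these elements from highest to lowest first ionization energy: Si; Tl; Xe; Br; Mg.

Xe > Br > Si > Mg > Tl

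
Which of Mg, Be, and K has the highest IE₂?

K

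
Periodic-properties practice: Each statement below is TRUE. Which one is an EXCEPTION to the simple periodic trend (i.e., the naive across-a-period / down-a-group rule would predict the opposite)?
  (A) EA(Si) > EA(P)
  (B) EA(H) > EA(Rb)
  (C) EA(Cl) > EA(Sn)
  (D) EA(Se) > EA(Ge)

The general trend: electron affinity increases across a period and decreases down a group.
(A) Si (period 3, group 14) vs P (period 3, group 15): the stated order contradicts the simple trend.
(B) H (period 1, group 1) vs Rb (period 5, group 1): the stated order agrees with the simple trend.
(C) Cl (period 3, group 17) vs Sn (period 5, group 14): the stated order agrees with the simple trend.
(D) Se (period 4, group 16) vs Ge (period 4, group 14): the stated order agrees with the simple trend.
The exception is (A): adding an electron to P's half-filled 3p³ is unfavourable, so Si (3p²) has the more exothermic EA.

(A)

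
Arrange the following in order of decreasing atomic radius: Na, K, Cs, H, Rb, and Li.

Cs > Rb > K > Na > Li > H

H is in period 1, group 1; Li is in period 2, group 1; Na is in period 3, group 1; K is in period 4, group 1; Rb is in period 5, group 1; Cs is in period 6, group 1.
Across a period the added protons contract the valence shell; down a group each new principal shell makes the atom larger.
All are in group 1, so atomic radius increases down the group.
So from largest to smallest: Cs > Rb > K > Na > Li > H.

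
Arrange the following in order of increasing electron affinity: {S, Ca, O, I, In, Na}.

Ca, In, Na, O, S, I

O is in period 2, group 16; Na is in period 3, group 1; S is in period 3, group 16; Ca is in period 4, group 2; In is in period 5, group 13; I is in period 5, group 17.
Electron affinity generally becomes more exothermic across a period toward the halogens and less exothermic down a group.
Here both period and group differ, so the two effects have to be weighed against each other.
In > Ca: the two effects oppose for this pair; the across-period effect wins (29 vs 2 kJ/mol).
Na > In: period and group pull opposite ways; the down-group shift dominates (53 vs 29 kJ/mol).
O > Na: both effects reinforce here, so O is clearly the higher of the two.
S > O: this pair runs against the simple trend — see the exception note.
I > S: the two effects oppose for this pair; the across-period effect wins (295 vs 200 kJ/mol).
Note the exception: S has a higher electron affinity than O, contrary to the simple trend — the compact 2p subshell of O repels the added electron more than S's larger 3p does.
Tabulated electron affinity (kJ/mol): O 141, Na 53, S 200, Ca 2, In 29, I 295.
So from lowest to highest: Ca < In < Na < O < S < I.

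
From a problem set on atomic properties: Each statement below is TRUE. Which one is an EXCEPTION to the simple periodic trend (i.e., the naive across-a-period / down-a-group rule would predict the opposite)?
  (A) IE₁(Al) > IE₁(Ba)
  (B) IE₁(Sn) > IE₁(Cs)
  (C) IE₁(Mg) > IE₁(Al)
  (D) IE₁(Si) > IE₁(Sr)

The general trend: first ionization energy increases across a period and decreases down a group.
(A) Al (period 3, group 13) vs Ba (period 6, group 2): the stated order agrees with the simple trend.
(B) Sn (period 5, group 14) vs Cs (period 6, group 1): the stated order agrees with the simple trend.
(C) Mg (period 3, group 2) vs Al (period 3, group 13): the stated order contradicts the simple trend.
(D) Si (period 3, group 14) vs Sr (period 5, group 2): the stated order agrees with the simple trend.
The exception is (C): Al's single 3p electron is easier to remove than one from Mg's filled 3s².

(C)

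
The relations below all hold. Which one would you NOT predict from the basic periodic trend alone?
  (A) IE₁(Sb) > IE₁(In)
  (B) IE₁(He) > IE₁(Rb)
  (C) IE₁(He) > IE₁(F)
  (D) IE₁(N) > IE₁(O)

(D)

The general trend: first ionization energy increases across a period and decreases down a group.
(A) Sb (period 5, group 15) vs In (period 5, group 13): the stated order agrees with the simple trend.
(B) He (period 1, group 18) vs Rb (period 5, group 1): the stated order agrees with the simple trend.
(C) He (period 1, group 18) vs F (period 2, group 17): the stated order agrees with the simple trend.
(D) N (period 2, group 15) vs O (period 2, group 16): the stated order contradicts the simple trend.
The exception is (D): pairing an electron in O's 2p⁴ costs repulsion energy, so O ionizes more easily than half-filled N (2p³).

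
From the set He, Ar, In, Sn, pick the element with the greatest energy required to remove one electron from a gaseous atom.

He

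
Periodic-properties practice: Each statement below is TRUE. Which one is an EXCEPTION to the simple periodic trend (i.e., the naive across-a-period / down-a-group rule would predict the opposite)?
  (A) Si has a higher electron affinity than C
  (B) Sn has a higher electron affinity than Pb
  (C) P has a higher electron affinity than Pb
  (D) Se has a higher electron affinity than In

(A)

The general trend: electron affinity increases across a period and decreases down a group.
(A) Si (period 3, group 14) vs C (period 2, group 14): the stated order contradicts the simple trend.
(B) Sn (period 5, group 14) vs Pb (period 6, group 14): the stated order agrees with the simple trend.
(C) P (period 3, group 15) vs Pb (period 6, group 14): the stated order agrees with the simple trend.
(D) Se (period 4, group 16) vs In (period 5, group 13): the stated order agrees with the simple trend.
The exception is (A): Si's larger, more diffuse 3p orbitals accept an added electron slightly more readily than C's compact 2p.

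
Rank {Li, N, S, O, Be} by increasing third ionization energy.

The third ionization energy removes an electron from the +2 ion. For each element: Li²⁺ is already 1 electron into the core; N²⁺ still has 3 valence electrons; S²⁺ still has 4 valence electrons; O²⁺ still has 4 valence electrons; Be²⁺ is the bare [He] core.
Pulling an electron out of a noble-gas core costs far more than removing a remaining valence electron, so Li and Be sit at the high end of IE_3.
Valence configurations: N²⁺ [He]2s²2p¹, S²⁺ [Ne]3s²3p², O²⁺ [He]2s²2p².
Approximate IE_3 values (kJ/mol): Li 11815, N 4578, S 3357, O 5300, Be 14849.
Hence IE_3: S < N < O < Li < Be.

S < N < O < Li < Be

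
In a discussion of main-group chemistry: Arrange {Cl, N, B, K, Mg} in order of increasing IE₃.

B < Cl < K < N < Mg

Consider each +2 ion: Cl²⁺ still has 5 valence electrons; N²⁺ still has 3 valence electrons; B²⁺ still has 1 valence electron; K²⁺ is already 1 electron into the core; Mg²⁺ is the bare [Ne] core.
Usually core removal costs more than valence removal, but here the competition is close: a tightly held n=2 valence electron can cost more to remove than an n=3 core electron, so the actual values have to decide it.
Valence configurations: Cl²⁺ [Ne]3s²3p³, N²⁺ [He]2s²2p¹, B²⁺ [He]2s¹.
Approximate IE_3 values (kJ/mol): Cl 3822, N 4578, B 3660, K 4420, Mg 7733.
Putting it together, IE_3: B < Cl < K < N < Mg.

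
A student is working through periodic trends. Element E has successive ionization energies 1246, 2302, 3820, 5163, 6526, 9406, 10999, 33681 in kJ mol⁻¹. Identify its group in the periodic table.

Group 17

Look for the largest jump between consecutive ionization energies: IE8/IE7 ≈ 3.1, far larger than any earlier ratio.
That jump marks the point where a core electron is being removed. So the atom has 7 valence electrons.
A main-group element with 7 valence electrons is in group 17.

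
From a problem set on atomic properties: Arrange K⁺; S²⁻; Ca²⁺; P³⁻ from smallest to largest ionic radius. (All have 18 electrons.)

All of these have 18 electrons, so size is governed by nuclear charge alone: the more protons, the stronger the pull on the same electron cloud, and the smaller the ion.
Nuclear charges: Ca²⁺ (Z=20), K⁺ (Z=19), S²⁻ (Z=16), P³⁻ (Z=15).
Smallest to largest: Ca²⁺ < K⁺ < S²⁻ < P³⁻.

Ca²⁺ < K⁺ < S²⁻ < P³⁻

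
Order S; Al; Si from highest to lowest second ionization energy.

The second ionization energy removes an electron from the +1 ion. For each element: S⁺ still has 5 valence electrons; Al⁺ still has 2 valence electrons; Si⁺ still has 3 valence electrons.
All are still removing valence electrons, so compare the +1 ions as you would atoms: IE_2 generally rises across a period (higher Z_eff) and falls down a group (larger shell), subject to the usual subshell exceptions.
Valence configurations: S⁺ [Ne]3s²3p³, Al⁺ [Ne]3s², Si⁺ [Ne]3s²3p¹.
Si⁺ loses a lone 3p electron whereas Al⁺ must break into a filled 3s² pair, so IE_2(Al) > IE_2(Si) even though Si has the higher nuclear charge.
Approximate IE_2 values (kJ/mol): S 2252, Al 1817, Si 1577.
Hence IE_2: Si < Al < S.

S, Al, Si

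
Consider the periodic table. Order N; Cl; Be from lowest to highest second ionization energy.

The second ionization energy removes an electron from the +1 ion. For each element: N⁺ still has 4 valence electrons; Cl⁺ still has 6 valence electrons; Be⁺ still has 1 valence electron.
All are still removing valence electrons, so compare the +1 ions as you would atoms: IE_2 generally rises across a period (higher Z_eff) and falls down a group (larger shell), subject to the usual subshell exceptions.
Valence configurations: N⁺ [He]2s²2p², Cl⁺ [Ne]3s²3p⁴, Be⁺ [He]2s¹.
Approximate IE_2 values (kJ/mol): N 2856, Cl 2298, Be 1757.
So the second ionization energies run Be < Cl < N.

Be < Cl < N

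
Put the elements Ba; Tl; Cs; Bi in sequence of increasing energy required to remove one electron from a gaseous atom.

Cs, Ba, Tl, Bi

Cs is in period 6, group 1; Ba is in period 6, group 2; Tl is in period 6, group 13; Bi is in period 6, group 15.
Removing the outermost electron gets harder across a period and easier down a group.
All lie in period 6, so first ionization energy increases left to right.
So from lowest to highest: Cs < Ba < Tl < Bi.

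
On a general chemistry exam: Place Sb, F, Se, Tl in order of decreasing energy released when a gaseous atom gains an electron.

EA tends to increase across a period and decrease down a group, though the pattern is less regular than for IE or radius.
These span different periods and groups, so the two trends combine.
Sb > Tl: relative to Tl, both the across-period and down-group shifts push Sb's electron affinity up.
Se > Sb: both effects reinforce here, so Se is clearly the higher of the two.
F > Se: relative to Se, both the across-period and down-group shifts push F's electron affinity up.
For reference (kJ/mol): F 328, Se 195, Sb 103, Tl 19.
So from highest to lowest: F > Se > Sb > Tl.

F > Se > Sb > Tl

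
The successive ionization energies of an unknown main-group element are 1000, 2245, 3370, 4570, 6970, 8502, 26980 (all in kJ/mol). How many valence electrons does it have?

6

Look for the largest jump between consecutive ionization energies: IE7/IE6 ≈ 3.2, far larger than any earlier ratio.
That jump marks the point where a core electron is being removed. So the atom has 6 valence electrons.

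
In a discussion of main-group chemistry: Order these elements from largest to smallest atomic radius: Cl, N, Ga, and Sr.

Sr > Ga > Cl > N

N is in period 2, group 15; Cl is in period 3, group 17; Ga is in period 4, group 13; Sr is in period 5, group 2.
Across a period the added protons contract the valence shell; down a group each new principal shell makes the atom larger.
These span different periods and groups, so the two trends combine.
Cl > N: the two effects oppose for this pair; the down-group effect wins (99 vs 71 pm).
Ga > Cl: both effects reinforce here, so Ga is clearly the larger of the two.
Sr > Ga: both effects reinforce here, so Sr is clearly the larger of the two.
For reference (pm): N 71, Cl 99, Ga 124, Sr 185.
So from largest to smallest: Sr > Ga > Cl > N.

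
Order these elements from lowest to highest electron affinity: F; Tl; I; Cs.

Adding an electron releases more energy for atoms nearer the top right (short of the noble gases).
Here both period and group differ, so the two effects have to be weighed against each other.
Cs > Tl: this pair runs against the simple trend — see the exception note.
I > Cs: relative to Cs, both the across-period and down-group shifts push I's electron affinity up.
F > I: they share group 17; the group trend gives F the larger value.
Note the exception: Cs has a higher electron affinity than Tl, contrary to the simple trend — Tl's ns²np¹ configuration gives only a small electron affinity — the sparsely filled np subshell binds an added electron weakly.
Approximate values (kJ/mol): F 328, I 295, Cs 46, Tl 19.
So from lowest to highest: Tl < Cs < I < F.

Tl < Cs < I < F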